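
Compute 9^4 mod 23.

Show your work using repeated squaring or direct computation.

Step 1: Compute 9^4 mod 23 step by step, reducing modulo 23 at each step.
  9^1 mod 23 = 9
  9^2 mod 23 = (9 * 9) mod 23 = 12
  9^3 mod 23 = (12 * 9) mod 23 = 16
  9^4 mod 23 = (16 * 9) mod 23 = 6
Step 2: Result = 6.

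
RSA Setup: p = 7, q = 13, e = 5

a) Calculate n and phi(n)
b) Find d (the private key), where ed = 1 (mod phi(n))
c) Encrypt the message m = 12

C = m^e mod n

Step 1: n = 7 * 13 = 91.
Step 2: phi(n) = (7-1)(13-1) = 6 * 12 = 72.
Step 3: Find d = 5^(-1) mod 72 = 29.
  Verify: 5 * 29 = 145 = 1 (mod 72).
Step 4: C = 12^5 mod 91 = 38.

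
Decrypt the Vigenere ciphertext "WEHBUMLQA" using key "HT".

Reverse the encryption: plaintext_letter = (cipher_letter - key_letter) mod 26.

Step 1: Extend key: HTHTHTHTH
Step 2: Decrypt each letter (c - k) mod 26:
  W(22) - H(7) = (22-7) mod 26 = 15 = P
  E(4) - T(19) = (4-19) mod 26 = 11 = L
  H(7) - H(7) = (7-7) mod 26 = 0 = A
  B(1) - T(19) = (1-19) mod 26 = 8 = I
  U(20) - H(7) = (20-7) mod 26 = 13 = N
  M(12) - T(19) = (12-19) mod 26 = 19 = T
  L(11) - H(7) = (11-7) mod 26 = 4 = E
  Q(16) - T(19) = (16-19) mod 26 = 23 = X
  A(0) - H(7) = (0-7) mod 26 = 19 = T
Plaintext: PLAINTEXT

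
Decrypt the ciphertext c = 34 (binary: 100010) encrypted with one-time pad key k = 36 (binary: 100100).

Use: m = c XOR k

Step 1: XOR ciphertext with key:
  Ciphertext: 100010
  Key:        100100
  XOR:        000110
Step 2: Plaintext = 000110 = 6 in decimal.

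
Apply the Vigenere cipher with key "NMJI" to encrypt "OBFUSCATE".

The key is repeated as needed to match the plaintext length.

Step 1: Repeat key to match plaintext length:
  Plaintext: OBFUSCATE
  Key:       NMJINMJIN
Step 2: Encrypt each letter:
  O(14) + N(13) = (14+13) mod 26 = 1 = B
  B(1) + M(12) = (1+12) mod 26 = 13 = N
  F(5) + J(9) = (5+9) mod 26 = 14 = O
  U(20) + I(8) = (20+8) mod 26 = 2 = C
  S(18) + N(13) = (18+13) mod 26 = 5 = F
  C(2) + M(12) = (2+12) mod 26 = 14 = O
  A(0) + J(9) = (0+9) mod 26 = 9 = J
  T(19) + I(8) = (19+8) mod 26 = 1 = B
  E(4) + N(13) = (4+13) mod 26 = 17 = R
Ciphertext: BNOCFOJBR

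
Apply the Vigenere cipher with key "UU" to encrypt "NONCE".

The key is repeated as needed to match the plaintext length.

Step 1: Repeat key to match plaintext length:
  Plaintext: NONCE
  Key:       UUUUU
Step 2: Encrypt each letter:
  N(13) + U(20) = (13+20) mod 26 = 7 = H
  O(14) + U(20) = (14+20) mod 26 = 8 = I
  N(13) + U(20) = (13+20) mod 26 = 7 = H
  C(2) + U(20) = (2+20) mod 26 = 22 = W
  E(4) + U(20) = (4+20) mod 26 = 24 = Y
Ciphertext: HIHWY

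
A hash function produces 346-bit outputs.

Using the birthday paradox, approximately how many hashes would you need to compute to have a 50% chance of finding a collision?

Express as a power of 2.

Step 1: The birthday paradox gives collision probability ~50% after sqrt(2^n) = 2^(n/2) hashes.
Step 2: For 346-bit output: 2^(346/2) = 2^173.
Step 3: Approximately 2^173 hash computations needed.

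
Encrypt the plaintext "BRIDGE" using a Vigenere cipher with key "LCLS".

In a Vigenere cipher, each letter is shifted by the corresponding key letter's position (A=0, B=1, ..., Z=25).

Step 1: Repeat key to match plaintext length:
  Plaintext: BRIDGE
  Key:       LCLSLC
Step 2: Encrypt each letter:
  B(1) + L(11) = (1+11) mod 26 = 12 = M
  R(17) + C(2) = (17+2) mod 26 = 19 = T
  I(8) + L(11) = (8+11) mod 26 = 19 = T
  D(3) + S(18) = (3+18) mod 26 = 21 = V
  G(6) + L(11) = (6+11) mod 26 = 17 = R
  E(4) + C(2) = (4+2) mod 26 = 6 = G
Ciphertext: MTTVRG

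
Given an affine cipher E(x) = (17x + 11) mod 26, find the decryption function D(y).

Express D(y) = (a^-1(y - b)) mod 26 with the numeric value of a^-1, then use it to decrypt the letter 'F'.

Step 1: Find a^-1, the modular inverse of 17 mod 26.
Step 2: We need 17 * a^-1 = 1 (mod 26).
Step 3: 17 * 23 = 391 = 15 * 26 + 1, so a^-1 = 23.
Step 4: D(y) = 23(y - 11) mod 26.
Step 5: Apply to 'F' (y = 5): D(5) = 23 * (5 - 11) mod 26 = 23 * -6 mod 26 = 18 -> 'S'.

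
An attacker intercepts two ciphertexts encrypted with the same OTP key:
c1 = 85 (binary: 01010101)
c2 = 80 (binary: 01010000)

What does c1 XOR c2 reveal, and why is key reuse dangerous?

Step 1: c1 XOR c2 = (m1 XOR k) XOR (m2 XOR k).
Step 2: By XOR associativity/commutativity: = m1 XOR m2 XOR k XOR k = m1 XOR m2.
Step 3: 01010101 XOR 01010000 = 00000101 = 5.
Step 4: The key cancels out! An attacker learns m1 XOR m2 = 5, revealing the relationship between plaintexts.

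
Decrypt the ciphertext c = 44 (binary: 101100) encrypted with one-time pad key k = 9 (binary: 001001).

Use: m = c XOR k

Step 1: XOR ciphertext with key:
  Ciphertext: 101100
  Key:        001001
  XOR:        100101
Step 2: Plaintext = 100101 = 37 in decimal.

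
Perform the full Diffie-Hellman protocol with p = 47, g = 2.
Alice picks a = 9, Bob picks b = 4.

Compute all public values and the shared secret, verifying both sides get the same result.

Step 1: A = g^a mod p = 2^9 mod 47 = 42.
Step 2: B = g^b mod p = 2^4 mod 47 = 16.
Step 3: Alice computes s = B^a mod p = 16^9 mod 47 = 14.
Step 4: Bob computes s = A^b mod p = 42^4 mod 47 = 14.
Both sides agree: shared secret = 14.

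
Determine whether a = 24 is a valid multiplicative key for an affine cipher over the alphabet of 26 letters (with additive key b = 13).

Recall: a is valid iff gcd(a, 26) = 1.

Step 1: Compute gcd(24, 26).
Step 2: gcd(24, 26) = 2.
Since gcd = 2 != 1, 24 shares a common factor with 26, so it cannot be used.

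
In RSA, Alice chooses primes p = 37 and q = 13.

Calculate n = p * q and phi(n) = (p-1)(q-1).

Step 1: n = p * q = 37 * 13 = 481.
Step 2: phi(n) = (p-1)(q-1) = 36 * 12 = 432.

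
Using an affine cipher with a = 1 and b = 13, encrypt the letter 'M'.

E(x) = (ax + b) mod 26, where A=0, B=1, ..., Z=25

Step 1: Convert 'M' to number: x = 12.
Step 2: E(12) = (1 * 12 + 13) mod 26 = 25 mod 26 = 25.
Step 3: Convert 25 back to letter: Z.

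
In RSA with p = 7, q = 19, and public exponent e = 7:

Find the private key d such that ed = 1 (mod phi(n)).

Step 1: n = 7 * 19 = 133.
Step 2: phi(n) = 6 * 18 = 108.
Step 3: Find d such that 7 * d = 1 (mod 108).
Step 4: d = 7^(-1) mod 108 = 31.
Verification: 7 * 31 = 217 = 2 * 108 + 1.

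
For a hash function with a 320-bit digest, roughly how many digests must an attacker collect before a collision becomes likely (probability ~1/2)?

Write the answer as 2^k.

Step 1: The birthday paradox gives collision probability ~50% after sqrt(2^n) = 2^(n/2) hashes.
Step 2: For 320-bit output: 2^(320/2) = 2^160.
Step 3: Approximately 2^160 hash computations needed.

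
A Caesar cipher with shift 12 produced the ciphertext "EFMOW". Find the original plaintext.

Step 1: Reverse the shift by subtracting 12 from each letter position.
  E (position 4) -> position (4-12) mod 26 = 18 -> S
  F (position 5) -> position (5-12) mod 26 = 19 -> T
  M (position 12) -> position (12-12) mod 26 = 0 -> A
  O (position 14) -> position (14-12) mod 26 = 2 -> C
  W (position 22) -> position (22-12) mod 26 = 10 -> K
Decrypted message: STACK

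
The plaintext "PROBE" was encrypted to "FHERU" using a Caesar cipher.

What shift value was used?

Step 1: Compare first letters: P (position 15) -> F (position 5).
Step 2: Shift = (5 - 15) mod 26 = 16.
The shift value is 16.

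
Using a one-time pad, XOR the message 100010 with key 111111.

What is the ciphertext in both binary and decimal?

Step 1: Write out the XOR operation bit by bit:
  Message: 100010
  Key:     111111
  XOR:     011101
Step 2: Convert to decimal: 011101 = 29.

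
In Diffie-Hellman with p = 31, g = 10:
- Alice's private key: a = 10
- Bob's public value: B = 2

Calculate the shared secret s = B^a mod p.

Step 1: s = B^a mod p = 2^10 mod 31.
  2^1 mod 31 = 2
  2^2 mod 31 = (2 * 2) mod 31 = 4
  2^3 mod 31 = (4 * 2) mod 31 = 8
  2^4 mod 31 = (8 * 2) mod 31 = 16
  2^5 mod 31 = (16 * 2) mod 31 = 1
  2^6 mod 31 = (1 * 2) mod 31 = 2
  2^7 mod 31 = (2 * 2) mod 31 = 4
  2^8 mod 31 = (4 * 2) mod 31 = 8
  2^9 mod 31 = (8 * 2) mod 31 = 16
  2^10 mod 31 = (16 * 2) mod 31 = 1
Result: shared secret = 1.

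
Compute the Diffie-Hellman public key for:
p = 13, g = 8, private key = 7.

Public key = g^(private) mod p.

Step 1: A = g^a mod p = 8^7 mod 13.
  8^1 mod 13 = 8
  8^2 mod 13 = (8 * 8) mod 13 = 12
  8^3 mod 13 = (12 * 8) mod 13 = 5
  8^4 mod 13 = (5 * 8) mod 13 = 1
  8^5 mod 13 = (1 * 8) mod 13 = 8
  8^6 mod 13 = (8 * 8) mod 13 = 12
  8^7 mod 13 = (12 * 8) mod 13 = 5
Result: A = 5.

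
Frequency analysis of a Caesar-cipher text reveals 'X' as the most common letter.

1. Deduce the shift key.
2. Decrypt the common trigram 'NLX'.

Step 1: In English, 'E' is the most frequent letter (12.7%).
Step 2: The most frequent ciphertext letter is 'X' (position 23).
Step 3: Shift = (23 - 4) mod 26 = 19.
Step 4: Decrypt 'NLX' by shifting back 19:
  N -> U
  L -> S
  X -> E
Step 5: 'NLX' decrypts to 'USE'.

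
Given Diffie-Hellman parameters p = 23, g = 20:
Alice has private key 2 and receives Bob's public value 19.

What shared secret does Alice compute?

Step 1: s = B^a mod p = 19^2 mod 23.
  19^1 mod 23 = 19
  19^2 mod 23 = (19 * 19) mod 23 = 16
Result: shared secret = 16.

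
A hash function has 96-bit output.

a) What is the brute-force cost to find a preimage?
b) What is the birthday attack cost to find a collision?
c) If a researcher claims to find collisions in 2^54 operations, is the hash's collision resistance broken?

Step 1: Preimage resistance requires brute-force of 2^96 operations.
Step 2: Collision resistance (birthday bound) = 2^(96/2) = 2^48.
Step 3: The claimed attack costs 2^54 operations.
Step 4: Since 2^54 >= 2^48, the claimed attack is no faster than the generic birthday attack, so this does not break collision resistance.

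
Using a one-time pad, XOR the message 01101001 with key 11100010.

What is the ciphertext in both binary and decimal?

Step 1: Write out the XOR operation bit by bit:
  Message: 01101001
  Key:     11100010
  XOR:     10001011
Step 2: Convert to decimal: 10001011 = 139.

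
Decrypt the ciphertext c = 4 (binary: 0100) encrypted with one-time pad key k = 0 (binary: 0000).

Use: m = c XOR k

Step 1: XOR ciphertext with key:
  Ciphertext: 0100
  Key:        0000
  XOR:        0100
Step 2: Plaintext = 0100 = 4 in decimal.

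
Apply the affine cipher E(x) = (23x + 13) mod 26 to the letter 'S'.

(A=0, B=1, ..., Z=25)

Step 1: Convert 'S' to number: x = 18.
Step 2: E(18) = (23 * 18 + 13) mod 26 = 427 mod 26 = 11.
Step 3: Convert 11 back to letter: L.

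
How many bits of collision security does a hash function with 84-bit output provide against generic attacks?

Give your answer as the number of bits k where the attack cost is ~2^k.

Step 1: The hash has a 84-bit output.
Step 2: Collision resistance means it should be infeasible to find any x != y with h(x) = h(y).
By the birthday bound, a generic collision search succeeds after about sqrt(2^84) = 2^(84/2) = 2^42 evaluations.
Step 3: Security level = 42 bits.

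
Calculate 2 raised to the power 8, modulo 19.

Step 1: Compute 2^8 mod 19 step by step, reducing modulo 19 at each step.
  2^1 mod 19 = 2
  2^2 mod 19 = (2 * 2) mod 19 = 4
  2^3 mod 19 = (4 * 2) mod 19 = 8
  2^4 mod 19 = (8 * 2) mod 19 = 16
  2^5 mod 19 = (16 * 2) mod 19 = 13
  2^6 mod 19 = (13 * 2) mod 19 = 7
  2^7 mod 19 = (7 * 2) mod 19 = 14
  2^8 mod 19 = (14 * 2) mod 19 = 9
Step 2: Result = 9.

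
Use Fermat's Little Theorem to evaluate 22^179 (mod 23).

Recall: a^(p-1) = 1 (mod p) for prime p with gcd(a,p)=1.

Step 1: Since 23 is prime, by Fermat's Little Theorem: 22^22 = 1 (mod 23).
Step 2: Reduce exponent: 179 mod 22 = 3.
Step 3: So 22^179 = 22^3 (mod 23).
Step 4: 22^3 mod 23 = 22.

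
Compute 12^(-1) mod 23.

Step 1: We need x such that 12 * x = 1 (mod 23).
Step 2: Using the extended Euclidean algorithm or trial:
  12 * 2 = 24 = 1 * 23 + 1.
Step 3: Since 24 mod 23 = 1, the inverse is x = 2.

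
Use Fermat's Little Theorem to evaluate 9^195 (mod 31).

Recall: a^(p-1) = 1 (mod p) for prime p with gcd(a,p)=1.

Step 1: Since 31 is prime, by Fermat's Little Theorem: 9^30 = 1 (mod 31).
Step 2: Reduce exponent: 195 mod 30 = 15.
Step 3: So 9^195 = 9^15 (mod 31).
Step 4: 9^15 mod 31 = 1.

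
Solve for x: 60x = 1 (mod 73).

Step 1: We need x such that 60 * x = 1 (mod 73).
Step 2: Using the extended Euclidean algorithm or trial:
  60 * 28 = 1680 = 23 * 73 + 1.
Step 3: Since 1680 mod 73 = 1, the inverse is x = 28.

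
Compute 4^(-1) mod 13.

Step 1: We need x such that 4 * x = 1 (mod 13).
Step 2: Using the extended Euclidean algorithm or trial:
  4 * 10 = 40 = 3 * 13 + 1.
Step 3: Since 40 mod 13 = 1, the inverse is x = 10.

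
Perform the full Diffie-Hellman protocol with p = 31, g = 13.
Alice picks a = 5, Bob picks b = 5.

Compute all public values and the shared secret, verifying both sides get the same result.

Step 1: A = g^a mod p = 13^5 mod 31 = 6.
Step 2: B = g^b mod p = 13^5 mod 31 = 6.
Step 3: Alice computes s = B^a mod p = 6^5 mod 31 = 26.
Step 4: Bob computes s = A^b mod p = 6^5 mod 31 = 26.
Both sides agree: shared secret = 26.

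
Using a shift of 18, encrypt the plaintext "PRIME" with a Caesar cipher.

Step 1: For each letter, shift forward by 18 positions (mod 26).
  P (position 15) -> position (15+18) mod 26 = 7 -> H
  R (position 17) -> position (17+18) mod 26 = 9 -> J
  I (position 8) -> position (8+18) mod 26 = 0 -> A
  M (position 12) -> position (12+18) mod 26 = 4 -> E
  E (position 4) -> position (4+18) mod 26 = 22 -> W
Result: HJAEW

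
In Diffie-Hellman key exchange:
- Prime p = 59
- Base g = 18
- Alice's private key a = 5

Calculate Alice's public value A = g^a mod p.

Step 1: A = g^a mod p = 18^5 mod 59.
  18^1 mod 59 = 18
  18^2 mod 59 = (18 * 18) mod 59 = 29
  18^3 mod 59 = (29 * 18) mod 59 = 50
  18^4 mod 59 = (50 * 18) mod 59 = 15
  18^5 mod 59 = (15 * 18) mod 59 = 34
Result: A = 34.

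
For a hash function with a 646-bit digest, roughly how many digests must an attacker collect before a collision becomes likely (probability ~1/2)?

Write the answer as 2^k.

Step 1: The birthday paradox gives collision probability ~50% after sqrt(2^n) = 2^(n/2) hashes.
Step 2: For 646-bit output: 2^(646/2) = 2^323.
Step 3: Approximately 2^323 hash computations needed.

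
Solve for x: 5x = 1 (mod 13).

Step 1: We need x such that 5 * x = 1 (mod 13).
Step 2: Using the extended Euclidean algorithm or trial:
  5 * 8 = 40 = 3 * 13 + 1.
Step 3: Since 40 mod 13 = 1, the inverse is x = 8.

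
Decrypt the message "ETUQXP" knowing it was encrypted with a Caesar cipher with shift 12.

Step 1: Reverse the shift by subtracting 12 from each letter position.
  E (position 4) -> position (4-12) mod 26 = 18 -> S
  T (position 19) -> position (19-12) mod 26 = 7 -> H
  U (position 20) -> position (20-12) mod 26 = 8 -> I
  Q (position 16) -> position (16-12) mod 26 = 4 -> E
  X (position 23) -> position (23-12) mod 26 = 11 -> L
  P (position 15) -> position (15-12) mod 26 = 3 -> D
Decrypted message: SHIELD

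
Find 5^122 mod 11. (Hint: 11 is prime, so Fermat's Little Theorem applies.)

Step 1: Since 11 is prime, by Fermat's Little Theorem: 5^10 = 1 (mod 11).
Step 2: Reduce exponent: 122 mod 10 = 2.
Step 3: So 5^122 = 5^2 (mod 11).
Step 4: 5^2 mod 11 = 3.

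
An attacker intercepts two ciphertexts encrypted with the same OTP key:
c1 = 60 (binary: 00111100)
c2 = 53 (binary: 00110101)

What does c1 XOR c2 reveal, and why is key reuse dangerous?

Step 1: c1 XOR c2 = (m1 XOR k) XOR (m2 XOR k).
Step 2: By XOR associativity/commutativity: = m1 XOR m2 XOR k XOR k = m1 XOR m2.
Step 3: 00111100 XOR 00110101 = 00001001 = 9.
Step 4: The key cancels out! An attacker learns m1 XOR m2 = 9, revealing the relationship between plaintexts.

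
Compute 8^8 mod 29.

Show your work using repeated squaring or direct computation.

Step 1: Compute 8^8 mod 29 step by step, reducing modulo 29 at each step.
  8^1 mod 29 = 8
  8^2 mod 29 = (8 * 8) mod 29 = 6
  8^3 mod 29 = (6 * 8) mod 29 = 19
  8^4 mod 29 = (19 * 8) mod 29 = 7
  8^5 mod 29 = (7 * 8) mod 29 = 27
  8^6 mod 29 = (27 * 8) mod 29 = 13
  8^7 mod 29 = (13 * 8) mod 29 = 17
  8^8 mod 29 = (17 * 8) mod 29 = 20
Step 2: Result = 20.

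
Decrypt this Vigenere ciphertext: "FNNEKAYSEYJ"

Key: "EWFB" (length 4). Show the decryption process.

Step 1: Key 'EWFB' has length 4. Extended key: EWFBEWFBEWF
Step 2: Decrypt each position:
  F(5) - E(4) = 1 = B
  N(13) - W(22) = 17 = R
  N(13) - F(5) = 8 = I
  E(4) - B(1) = 3 = D
  K(10) - E(4) = 6 = G
  A(0) - W(22) = 4 = E
  Y(24) - F(5) = 19 = T
  S(18) - B(1) = 17 = R
  E(4) - E(4) = 0 = A
  Y(24) - W(22) = 2 = C
  J(9) - F(5) = 4 = E
Plaintext: BRIDGETRACE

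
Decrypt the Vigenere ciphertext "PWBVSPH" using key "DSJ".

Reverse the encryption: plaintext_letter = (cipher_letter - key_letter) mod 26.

Step 1: Extend key: DSJDSJD
Step 2: Decrypt each letter (c - k) mod 26:
  P(15) - D(3) = (15-3) mod 26 = 12 = M
  W(22) - S(18) = (22-18) mod 26 = 4 = E
  B(1) - J(9) = (1-9) mod 26 = 18 = S
  V(21) - D(3) = (21-3) mod 26 = 18 = S
  S(18) - S(18) = (18-18) mod 26 = 0 = A
  P(15) - J(9) = (15-9) mod 26 = 6 = G
  H(7) - D(3) = (7-3) mod 26 = 4 = E
Plaintext: MESSAGE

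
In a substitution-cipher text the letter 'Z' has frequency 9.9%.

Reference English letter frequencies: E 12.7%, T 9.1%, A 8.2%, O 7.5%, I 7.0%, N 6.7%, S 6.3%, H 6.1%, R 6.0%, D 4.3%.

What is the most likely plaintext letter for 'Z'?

Step 1: The observed frequency is 9.9%.
Step 2: Compare with English frequencies:
  E: 12.7% (difference: 2.8%)
  T: 9.1% (difference: 0.8%) <-- closest
  A: 8.2% (difference: 1.7%)
  O: 7.5% (difference: 2.4%)
  I: 7.0% (difference: 2.9%)
  N: 6.7% (difference: 3.2%)
  S: 6.3% (difference: 3.6%)
  H: 6.1% (difference: 3.8%)
  R: 6.0% (difference: 3.9%)
  D: 4.3% (difference: 5.6%)
Step 3: 'Z' most likely represents 'T' (frequency 9.1%).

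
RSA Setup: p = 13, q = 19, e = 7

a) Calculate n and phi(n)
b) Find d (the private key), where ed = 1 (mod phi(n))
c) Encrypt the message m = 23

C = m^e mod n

Step 1: n = 13 * 19 = 247.
Step 2: phi(n) = (13-1)(19-1) = 12 * 18 = 216.
Step 3: Find d = 7^(-1) mod 216 = 31.
  Verify: 7 * 31 = 217 = 1 (mod 216).
Step 4: C = 23^7 mod 247 = 101.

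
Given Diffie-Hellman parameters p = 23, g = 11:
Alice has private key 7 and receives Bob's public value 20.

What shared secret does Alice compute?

Step 1: s = B^a mod p = 20^7 mod 23.
  20^1 mod 23 = 20
  20^2 mod 23 = (20 * 20) mod 23 = 9
  20^3 mod 23 = (9 * 20) mod 23 = 19
  20^4 mod 23 = (19 * 20) mod 23 = 12
  20^5 mod 23 = (12 * 20) mod 23 = 10
  20^6 mod 23 = (10 * 20) mod 23 = 16
  20^7 mod 23 = (16 * 20) mod 23 = 21
Result: shared secret = 21.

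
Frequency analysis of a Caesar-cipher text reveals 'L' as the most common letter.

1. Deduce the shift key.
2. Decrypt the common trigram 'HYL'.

Step 1: In English, 'E' is the most frequent letter (12.7%).
Step 2: The most frequent ciphertext letter is 'L' (position 11).
Step 3: Shift = (11 - 4) mod 26 = 7.
Step 4: Decrypt 'HYL' by shifting back 7:
  H -> A
  Y -> R
  L -> E
Step 5: 'HYL' decrypts to 'ARE'.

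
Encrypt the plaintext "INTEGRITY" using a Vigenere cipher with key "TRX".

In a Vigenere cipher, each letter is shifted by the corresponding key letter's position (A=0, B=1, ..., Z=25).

Step 1: Repeat key to match plaintext length:
  Plaintext: INTEGRITY
  Key:       TRXTRXTRX
Step 2: Encrypt each letter:
  I(8) + T(19) = (8+19) mod 26 = 1 = B
  N(13) + R(17) = (13+17) mod 26 = 4 = E
  T(19) + X(23) = (19+23) mod 26 = 16 = Q
  E(4) + T(19) = (4+19) mod 26 = 23 = X
  G(6) + R(17) = (6+17) mod 26 = 23 = X
  R(17) + X(23) = (17+23) mod 26 = 14 = O
  I(8) + T(19) = (8+19) mod 26 = 1 = B
  T(19) + R(17) = (19+17) mod 26 = 10 = K
  Y(24) + X(23) = (24+23) mod 26 = 21 = V
Ciphertext: BEQXXOBKV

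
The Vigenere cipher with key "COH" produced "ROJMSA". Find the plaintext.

Step 1: Extend key: COHCOH
Step 2: Decrypt each letter (c - k) mod 26:
  R(17) - C(2) = (17-2) mod 26 = 15 = P
  O(14) - O(14) = (14-14) mod 26 = 0 = A
  J(9) - H(7) = (9-7) mod 26 = 2 = C
  M(12) - C(2) = (12-2) mod 26 = 10 = K
  S(18) - O(14) = (18-14) mod 26 = 4 = E
  A(0) - H(7) = (0-7) mod 26 = 19 = T
Plaintext: PACKET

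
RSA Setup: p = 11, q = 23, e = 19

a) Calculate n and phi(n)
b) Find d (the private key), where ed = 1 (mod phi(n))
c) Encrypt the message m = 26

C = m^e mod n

Step 1: n = 11 * 23 = 253.
Step 2: phi(n) = (11-1)(23-1) = 10 * 22 = 220.
Step 3: Find d = 19^(-1) mod 220 = 139.
  Verify: 19 * 139 = 2641 = 1 (mod 220).
Step 4: C = 26^19 mod 253 = 190.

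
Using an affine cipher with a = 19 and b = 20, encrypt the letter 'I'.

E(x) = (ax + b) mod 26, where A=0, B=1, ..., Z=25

Step 1: Convert 'I' to number: x = 8.
Step 2: E(8) = (19 * 8 + 20) mod 26 = 172 mod 26 = 16.
Step 3: Convert 16 back to letter: Q.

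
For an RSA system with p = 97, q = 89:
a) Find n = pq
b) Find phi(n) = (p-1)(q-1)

Step 1: n = p * q = 97 * 89 = 8633.
Step 2: phi(n) = (p-1)(q-1) = 96 * 88 = 8448.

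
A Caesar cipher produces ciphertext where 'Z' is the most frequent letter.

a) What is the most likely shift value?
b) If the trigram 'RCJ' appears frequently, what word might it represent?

Step 1: In English, 'E' is the most frequent letter (12.7%).
Step 2: The most frequent ciphertext letter is 'Z' (position 25).
Step 3: Shift = (25 - 4) mod 26 = 21.
Step 4: Decrypt 'RCJ' by shifting back 21:
  R -> W
  C -> H
  J -> O
Step 5: 'RCJ' decrypts to 'WHO'.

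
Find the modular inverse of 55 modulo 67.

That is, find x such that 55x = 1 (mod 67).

Step 1: We need x such that 55 * x = 1 (mod 67).
Step 2: Using the extended Euclidean algorithm or trial:
  55 * 39 = 2145 = 32 * 67 + 1.
Step 3: Since 2145 mod 67 = 1, the inverse is x = 39.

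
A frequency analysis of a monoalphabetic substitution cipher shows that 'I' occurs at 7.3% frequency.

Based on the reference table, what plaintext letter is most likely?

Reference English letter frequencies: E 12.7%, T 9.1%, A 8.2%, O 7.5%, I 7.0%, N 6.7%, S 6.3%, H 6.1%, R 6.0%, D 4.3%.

Step 1: The observed frequency is 7.3%.
Step 2: Compare with English frequencies:
  E: 12.7% (difference: 5.4%)
  T: 9.1% (difference: 1.8%)
  A: 8.2% (difference: 0.9%)
  O: 7.5% (difference: 0.2%) <-- closest
  I: 7.0% (difference: 0.3%)
  N: 6.7% (difference: 0.6%)
  S: 6.3% (difference: 1.0%)
  H: 6.1% (difference: 1.2%)
  R: 6.0% (difference: 1.3%)
  D: 4.3% (difference: 3.0%)
Step 3: 'I' most likely represents 'O' (frequency 7.5%).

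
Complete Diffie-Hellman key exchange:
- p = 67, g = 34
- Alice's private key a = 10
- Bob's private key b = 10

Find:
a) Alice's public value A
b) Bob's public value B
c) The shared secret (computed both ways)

Step 1: A = g^a mod p = 34^10 mod 67 = 60.
Step 2: B = g^b mod p = 34^10 mod 67 = 60.
Step 3: Alice computes s = B^a mod p = 60^10 mod 67 = 33.
Step 4: Bob computes s = A^b mod p = 60^10 mod 67 = 33.
Both sides agree: shared secret = 33.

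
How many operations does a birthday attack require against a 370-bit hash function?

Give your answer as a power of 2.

Step 1: The birthday paradox gives collision probability ~50% after sqrt(2^n) = 2^(n/2) hashes.
Step 2: For 370-bit output: 2^(370/2) = 2^185.
Step 3: Approximately 2^185 hash computations needed.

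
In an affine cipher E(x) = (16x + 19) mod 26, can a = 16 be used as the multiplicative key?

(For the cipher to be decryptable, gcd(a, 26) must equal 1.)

Step 1: Compute gcd(16, 26).
Step 2: gcd(16, 26) = 2.
Since gcd = 2 != 1, 16 shares a common factor with 26, so it cannot be used.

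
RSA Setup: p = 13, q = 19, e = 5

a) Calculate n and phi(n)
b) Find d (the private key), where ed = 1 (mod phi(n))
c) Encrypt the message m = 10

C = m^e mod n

Step 1: n = 13 * 19 = 247.
Step 2: phi(n) = (13-1)(19-1) = 12 * 18 = 216.
Step 3: Find d = 5^(-1) mod 216 = 173.
  Verify: 5 * 173 = 865 = 1 (mod 216).
Step 4: C = 10^5 mod 247 = 212.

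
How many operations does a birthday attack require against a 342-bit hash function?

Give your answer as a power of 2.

Step 1: The birthday paradox gives collision probability ~50% after sqrt(2^n) = 2^(n/2) hashes.
Step 2: For 342-bit output: 2^(342/2) = 2^171.
Step 3: Approximately 2^171 hash computations needed.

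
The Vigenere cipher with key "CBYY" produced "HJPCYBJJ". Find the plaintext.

Step 1: Extend key: CBYYCBYY
Step 2: Decrypt each letter (c - k) mod 26:
  H(7) - C(2) = (7-2) mod 26 = 5 = F
  J(9) - B(1) = (9-1) mod 26 = 8 = I
  P(15) - Y(24) = (15-24) mod 26 = 17 = R
  C(2) - Y(24) = (2-24) mod 26 = 4 = E
  Y(24) - C(2) = (24-2) mod 26 = 22 = W
  B(1) - B(1) = (1-1) mod 26 = 0 = A
  J(9) - Y(24) = (9-24) mod 26 = 11 = L
  J(9) - Y(24) = (9-24) mod 26 = 11 = L
Plaintext: FIREWALL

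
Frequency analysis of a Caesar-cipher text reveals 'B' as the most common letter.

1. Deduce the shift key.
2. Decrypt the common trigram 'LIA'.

Step 1: In English, 'E' is the most frequent letter (12.7%).
Step 2: The most frequent ciphertext letter is 'B' (position 1).
Step 3: Shift = (1 - 4) mod 26 = 23.
Step 4: Decrypt 'LIA' by shifting back 23:
  L -> O
  I -> L
  A -> D
Step 5: 'LIA' decrypts to 'OLD'.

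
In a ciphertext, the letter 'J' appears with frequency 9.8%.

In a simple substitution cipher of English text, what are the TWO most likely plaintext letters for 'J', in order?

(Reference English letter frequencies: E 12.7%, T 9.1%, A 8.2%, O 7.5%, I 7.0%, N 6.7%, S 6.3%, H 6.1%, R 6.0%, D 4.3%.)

Step 1: Observed frequency of 'J' is 9.8%.
Step 2: Compute distances to each reference frequency and sort:
  T (9.1%): difference = 0.7% <-- BEST
  A (8.2%): difference = 1.6% <-- RUNNER-UP
  O (7.5%): difference = 2.3%
  I (7.0%): difference = 2.8%
  E (12.7%): difference = 2.9%
Step 3: Most likely is 'T' (9.1%, diff 0.7%); second most likely is 'A' (8.2%, diff 1.6%).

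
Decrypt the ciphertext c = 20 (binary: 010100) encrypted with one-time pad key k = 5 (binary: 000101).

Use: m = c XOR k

Step 1: XOR ciphertext with key:
  Ciphertext: 010100
  Key:        000101
  XOR:        010001
Step 2: Plaintext = 010001 = 17 in decimal.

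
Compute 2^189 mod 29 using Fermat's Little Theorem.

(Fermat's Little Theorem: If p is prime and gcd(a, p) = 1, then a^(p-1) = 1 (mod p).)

Step 1: Since 29 is prime, by Fermat's Little Theorem: 2^28 = 1 (mod 29).
Step 2: Reduce exponent: 189 mod 28 = 21.
Step 3: So 2^189 = 2^21 (mod 29).
Step 4: 2^21 mod 29 = 17.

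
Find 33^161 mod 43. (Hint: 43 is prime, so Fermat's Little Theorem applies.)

Step 1: Since 43 is prime, by Fermat's Little Theorem: 33^42 = 1 (mod 43).
Step 2: Reduce exponent: 161 mod 42 = 35.
Step 3: So 33^161 = 33^35 (mod 43).
Step 4: 33^35 mod 43 = 7.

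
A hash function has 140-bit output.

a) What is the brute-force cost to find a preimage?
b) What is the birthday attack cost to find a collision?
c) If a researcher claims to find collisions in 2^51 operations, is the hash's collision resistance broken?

Step 1: Preimage resistance requires brute-force of 2^140 operations.
Step 2: Collision resistance (birthday bound) = 2^(140/2) = 2^70.
Step 3: The claimed attack costs 2^51 operations.
Step 4: Since 2^51 < 2^70, the claimed attack beats the generic birthday bound, so collision resistance is broken.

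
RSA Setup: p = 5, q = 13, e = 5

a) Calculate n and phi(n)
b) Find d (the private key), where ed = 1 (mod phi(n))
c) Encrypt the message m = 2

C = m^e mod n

Step 1: n = 5 * 13 = 65.
Step 2: phi(n) = (5-1)(13-1) = 4 * 12 = 48.
Step 3: Find d = 5^(-1) mod 48 = 29.
  Verify: 5 * 29 = 145 = 1 (mod 48).
Step 4: C = 2^5 mod 65 = 32.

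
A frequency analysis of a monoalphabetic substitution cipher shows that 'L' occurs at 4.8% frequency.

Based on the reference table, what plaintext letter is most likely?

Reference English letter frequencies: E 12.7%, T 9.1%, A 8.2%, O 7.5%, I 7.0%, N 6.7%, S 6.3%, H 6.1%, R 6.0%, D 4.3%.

Step 1: The observed frequency is 4.8%.
Step 2: Compare with English frequencies:
  E: 12.7% (difference: 7.9%)
  T: 9.1% (difference: 4.3%)
  A: 8.2% (difference: 3.4%)
  O: 7.5% (difference: 2.7%)
  I: 7.0% (difference: 2.2%)
  N: 6.7% (difference: 1.9%)
  S: 6.3% (difference: 1.5%)
  H: 6.1% (difference: 1.3%)
  R: 6.0% (difference: 1.2%)
  D: 4.3% (difference: 0.5%) <-- closest
Step 3: 'L' most likely represents 'D' (frequency 4.3%).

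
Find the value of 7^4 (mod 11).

Step 1: Compute 7^4 mod 11 step by step, reducing modulo 11 at each step.
  7^1 mod 11 = 7
  7^2 mod 11 = (7 * 7) mod 11 = 5
  7^3 mod 11 = (5 * 7) mod 11 = 2
  7^4 mod 11 = (2 * 7) mod 11 = 3
Step 2: Result = 3.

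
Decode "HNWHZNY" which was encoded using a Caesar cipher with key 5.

Step 1: Reverse the shift by subtracting 5 from each letter position.
  H (position 7) -> position (7-5) mod 26 = 2 -> C
  N (position 13) -> position (13-5) mod 26 = 8 -> I
  W (position 22) -> position (22-5) mod 26 = 17 -> R
  H (position 7) -> position (7-5) mod 26 = 2 -> C
  Z (position 25) -> position (25-5) mod 26 = 20 -> U
  N (position 13) -> position (13-5) mod 26 = 8 -> I
  Y (position 24) -> position (24-5) mod 26 = 19 -> T
Decrypted message: CIRCUIT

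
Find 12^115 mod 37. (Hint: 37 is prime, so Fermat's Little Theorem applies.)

Step 1: Since 37 is prime, by Fermat's Little Theorem: 12^36 = 1 (mod 37).
Step 2: Reduce exponent: 115 mod 36 = 7.
Step 3: So 12^115 = 12^7 (mod 37).
Step 4: 12^7 mod 37 = 9.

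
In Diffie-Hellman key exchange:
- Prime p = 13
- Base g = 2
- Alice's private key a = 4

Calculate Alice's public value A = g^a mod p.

Step 1: A = g^a mod p = 2^4 mod 13.
  2^1 mod 13 = 2
  2^2 mod 13 = (2 * 2) mod 13 = 4
  2^3 mod 13 = (4 * 2) mod 13 = 8
  2^4 mod 13 = (8 * 2) mod 13 = 3
Result: A = 3.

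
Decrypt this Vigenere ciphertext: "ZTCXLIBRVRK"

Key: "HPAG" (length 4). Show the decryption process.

Step 1: Key 'HPAG' has length 4. Extended key: HPAGHPAGHPA
Step 2: Decrypt each position:
  Z(25) - H(7) = 18 = S
  T(19) - P(15) = 4 = E
  C(2) - A(0) = 2 = C
  X(23) - G(6) = 17 = R
  L(11) - H(7) = 4 = E
  I(8) - P(15) = 19 = T
  B(1) - A(0) = 1 = B
  R(17) - G(6) = 11 = L
  V(21) - H(7) = 14 = O
  R(17) - P(15) = 2 = C
  K(10) - A(0) = 10 = K
Plaintext: SECRETBLOCK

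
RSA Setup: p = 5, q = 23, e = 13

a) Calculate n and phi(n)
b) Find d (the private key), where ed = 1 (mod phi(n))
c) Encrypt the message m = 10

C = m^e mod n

Step 1: n = 5 * 23 = 115.
Step 2: phi(n) = (5-1)(23-1) = 4 * 22 = 88.
Step 3: Find d = 13^(-1) mod 88 = 61.
  Verify: 13 * 61 = 793 = 1 (mod 88).
Step 4: C = 10^13 mod 115 = 15.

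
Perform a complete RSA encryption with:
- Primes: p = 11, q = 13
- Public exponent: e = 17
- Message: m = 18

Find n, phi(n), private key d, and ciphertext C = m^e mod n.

Step 1: n = 11 * 13 = 143.
Step 2: phi(n) = (11-1)(13-1) = 10 * 12 = 120.
Step 3: Find d = 17^(-1) mod 120 = 113.
  Verify: 17 * 113 = 1921 = 1 (mod 120).
Step 4: C = 18^17 mod 143 = 83.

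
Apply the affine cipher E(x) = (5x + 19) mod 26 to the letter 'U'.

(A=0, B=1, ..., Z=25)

Step 1: Convert 'U' to number: x = 20.
Step 2: E(20) = (5 * 20 + 19) mod 26 = 119 mod 26 = 15.
Step 3: Convert 15 back to letter: P.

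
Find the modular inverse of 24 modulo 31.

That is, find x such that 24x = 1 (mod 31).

Step 1: We need x such that 24 * x = 1 (mod 31).
Step 2: Using the extended Euclidean algorithm or trial:
  24 * 22 = 528 = 17 * 31 + 1.
Step 3: Since 528 mod 31 = 1, the inverse is x = 22.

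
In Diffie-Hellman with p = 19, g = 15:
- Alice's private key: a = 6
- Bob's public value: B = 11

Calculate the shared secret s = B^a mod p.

Step 1: s = B^a mod p = 11^6 mod 19.
  11^1 mod 19 = 11
  11^2 mod 19 = (11 * 11) mod 19 = 7
  11^3 mod 19 = (7 * 11) mod 19 = 1
  11^4 mod 19 = (1 * 11) mod 19 = 11
  11^5 mod 19 = (11 * 11) mod 19 = 7
  11^6 mod 19 = (7 * 11) mod 19 = 1
Result: shared secret = 1.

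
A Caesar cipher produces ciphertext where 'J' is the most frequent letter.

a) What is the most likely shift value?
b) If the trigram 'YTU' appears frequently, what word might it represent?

Step 1: In English, 'E' is the most frequent letter (12.7%).
Step 2: The most frequent ciphertext letter is 'J' (position 9).
Step 3: Shift = (9 - 4) mod 26 = 5.
Step 4: Decrypt 'YTU' by shifting back 5:
  Y -> T
  T -> O
  U -> P
Step 5: 'YTU' decrypts to 'TOP'.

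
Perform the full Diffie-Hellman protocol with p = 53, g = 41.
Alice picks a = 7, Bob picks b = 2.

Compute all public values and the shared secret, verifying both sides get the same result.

Step 1: A = g^a mod p = 41^7 mod 53 = 8.
Step 2: B = g^b mod p = 41^2 mod 53 = 38.
Step 3: Alice computes s = B^a mod p = 38^7 mod 53 = 11.
Step 4: Bob computes s = A^b mod p = 8^2 mod 53 = 11.
Both sides agree: shared secret = 11.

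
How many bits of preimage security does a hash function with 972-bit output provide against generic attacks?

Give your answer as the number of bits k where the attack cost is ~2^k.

Step 1: The hash has a 972-bit output.
Step 2: Preimage resistance means: given a digest h(x), it should be infeasible to find any input that hashes to it.
With a 972-bit output there are 2^972 possible digests, so a generic brute-force preimage search costs about 2^972 evaluations.
Step 3: Security level = 972 bits.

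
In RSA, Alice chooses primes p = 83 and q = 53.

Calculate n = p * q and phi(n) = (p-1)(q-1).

Step 1: n = p * q = 83 * 53 = 4399.
Step 2: phi(n) = (p-1)(q-1) = 82 * 52 = 4264.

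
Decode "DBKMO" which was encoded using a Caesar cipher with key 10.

Step 1: Reverse the shift by subtracting 10 from each letter position.
  D (position 3) -> position (3-10) mod 26 = 19 -> T
  B (position 1) -> position (1-10) mod 26 = 17 -> R
  K (position 10) -> position (10-10) mod 26 = 0 -> A
  M (position 12) -> position (12-10) mod 26 = 2 -> C
  O (position 14) -> position (14-10) mod 26 = 4 -> E
Decrypted message: TRACE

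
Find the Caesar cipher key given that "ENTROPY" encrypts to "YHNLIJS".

Step 1: Compare first letters: E (position 4) -> Y (position 24).
Step 2: Shift = (24 - 4) mod 26 = 20.
The shift value is 20.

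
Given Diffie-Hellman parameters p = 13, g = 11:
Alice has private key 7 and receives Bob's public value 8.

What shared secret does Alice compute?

Step 1: s = B^a mod p = 8^7 mod 13.
  8^1 mod 13 = 8
  8^2 mod 13 = (8 * 8) mod 13 = 12
  8^3 mod 13 = (12 * 8) mod 13 = 5
  8^4 mod 13 = (5 * 8) mod 13 = 1
  8^5 mod 13 = (1 * 8) mod 13 = 8
  8^6 mod 13 = (8 * 8) mod 13 = 12
  8^7 mod 13 = (12 * 8) mod 13 = 5
Result: shared secret = 5.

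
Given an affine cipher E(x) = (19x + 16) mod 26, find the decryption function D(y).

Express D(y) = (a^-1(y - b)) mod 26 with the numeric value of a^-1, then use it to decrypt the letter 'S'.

Step 1: Find a^-1, the modular inverse of 19 mod 26.
Step 2: We need 19 * a^-1 = 1 (mod 26).
Step 3: 19 * 11 = 209 = 8 * 26 + 1, so a^-1 = 11.
Step 4: D(y) = 11(y - 16) mod 26.
Step 5: Apply to 'S' (y = 18): D(18) = 11 * (18 - 16) mod 26 = 11 * 2 mod 26 = 22 -> 'W'.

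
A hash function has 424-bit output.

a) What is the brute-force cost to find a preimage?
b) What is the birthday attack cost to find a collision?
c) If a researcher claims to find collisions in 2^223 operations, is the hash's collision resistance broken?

Step 1: Preimage resistance requires brute-force of 2^424 operations.
Step 2: Collision resistance (birthday bound) = 2^(424/2) = 2^212.
Step 3: The claimed attack costs 2^223 operations.
Step 4: Since 2^223 >= 2^212, the claimed attack is no faster than the generic birthday attack, so this does not break collision resistance.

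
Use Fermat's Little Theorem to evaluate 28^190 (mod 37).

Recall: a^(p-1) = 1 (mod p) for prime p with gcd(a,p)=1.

Step 1: Since 37 is prime, by Fermat's Little Theorem: 28^36 = 1 (mod 37).
Step 2: Reduce exponent: 190 mod 36 = 10.
Step 3: So 28^190 = 28^10 (mod 37).
Step 4: 28^10 mod 37 = 9.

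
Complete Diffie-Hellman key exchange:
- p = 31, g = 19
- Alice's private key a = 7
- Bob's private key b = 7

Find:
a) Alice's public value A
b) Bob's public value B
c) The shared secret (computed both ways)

Step 1: A = g^a mod p = 19^7 mod 31 = 7.
Step 2: B = g^b mod p = 19^7 mod 31 = 7.
Step 3: Alice computes s = B^a mod p = 7^7 mod 31 = 28.
Step 4: Bob computes s = A^b mod p = 7^7 mod 31 = 28.
Both sides agree: shared secret = 28.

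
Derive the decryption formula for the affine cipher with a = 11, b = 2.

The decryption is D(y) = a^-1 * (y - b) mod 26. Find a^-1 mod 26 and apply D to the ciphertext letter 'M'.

Step 1: Find a^-1, the modular inverse of 11 mod 26.
Step 2: We need 11 * a^-1 = 1 (mod 26).
Step 3: 11 * 19 = 209 = 8 * 26 + 1, so a^-1 = 19.
Step 4: D(y) = 19(y - 2) mod 26.
Step 5: Apply to 'M' (y = 12): D(12) = 19 * (12 - 2) mod 26 = 19 * 10 mod 26 = 8 -> 'I'.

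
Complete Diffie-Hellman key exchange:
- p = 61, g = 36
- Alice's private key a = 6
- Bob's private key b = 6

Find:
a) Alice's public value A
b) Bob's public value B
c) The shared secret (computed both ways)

Step 1: A = g^a mod p = 36^6 mod 61 = 20.
Step 2: B = g^b mod p = 36^6 mod 61 = 20.
Step 3: Alice computes s = B^a mod p = 20^6 mod 61 = 20.
Step 4: Bob computes s = A^b mod p = 20^6 mod 61 = 20.
Both sides agree: shared secret = 20.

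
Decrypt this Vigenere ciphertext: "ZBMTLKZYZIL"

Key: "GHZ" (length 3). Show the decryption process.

Step 1: Key 'GHZ' has length 3. Extended key: GHZGHZGHZGH
Step 2: Decrypt each position:
  Z(25) - G(6) = 19 = T
  B(1) - H(7) = 20 = U
  M(12) - Z(25) = 13 = N
  T(19) - G(6) = 13 = N
  L(11) - H(7) = 4 = E
  K(10) - Z(25) = 11 = L
  Z(25) - G(6) = 19 = T
  Y(24) - H(7) = 17 = R
  Z(25) - Z(25) = 0 = A
  I(8) - G(6) = 2 = C
  L(11) - H(7) = 4 = E
Plaintext: TUNNELTRACE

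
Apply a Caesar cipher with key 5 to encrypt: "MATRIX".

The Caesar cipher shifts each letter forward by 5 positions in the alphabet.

Step 1: For each letter, shift forward by 5 positions (mod 26).
  M (position 12) -> position (12+5) mod 26 = 17 -> R
  A (position 0) -> position (0+5) mod 26 = 5 -> F
  T (position 19) -> position (19+5) mod 26 = 24 -> Y
  R (position 17) -> position (17+5) mod 26 = 22 -> W
  I (position 8) -> position (8+5) mod 26 = 13 -> N
  X (position 23) -> position (23+5) mod 26 = 2 -> C
Result: RFYWNC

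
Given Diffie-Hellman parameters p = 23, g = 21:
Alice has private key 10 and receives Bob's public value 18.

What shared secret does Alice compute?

Step 1: s = B^a mod p = 18^10 mod 23.
  18^1 mod 23 = 18
  18^2 mod 23 = (18 * 18) mod 23 = 2
  18^3 mod 23 = (2 * 18) mod 23 = 13
  18^4 mod 23 = (13 * 18) mod 23 = 4
  18^5 mod 23 = (4 * 18) mod 23 = 3
  18^6 mod 23 = (3 * 18) mod 23 = 8
  18^7 mod 23 = (8 * 18) mod 23 = 6
  18^8 mod 23 = (6 * 18) mod 23 = 16
  18^9 mod 23 = (16 * 18) mod 23 = 12
  18^10 mod 23 = (12 * 18) mod 23 = 9
Result: shared secret = 9.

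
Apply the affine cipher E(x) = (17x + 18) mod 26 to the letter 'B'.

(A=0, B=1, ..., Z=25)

Step 1: Convert 'B' to number: x = 1.
Step 2: E(1) = (17 * 1 + 18) mod 26 = 35 mod 26 = 9.
Step 3: Convert 9 back to letter: J.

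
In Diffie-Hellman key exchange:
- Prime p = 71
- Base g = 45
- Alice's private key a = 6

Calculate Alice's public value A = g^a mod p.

Step 1: A = g^a mod p = 45^6 mod 71.
  45^1 mod 71 = 45
  45^2 mod 71 = (45 * 45) mod 71 = 37
  45^3 mod 71 = (37 * 45) mod 71 = 32
  45^4 mod 71 = (32 * 45) mod 71 = 20
  45^5 mod 71 = (20 * 45) mod 71 = 48
  45^6 mod 71 = (48 * 45) mod 71 = 30
Result: A = 30.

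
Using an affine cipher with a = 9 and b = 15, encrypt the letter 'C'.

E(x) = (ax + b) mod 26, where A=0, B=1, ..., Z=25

Step 1: Convert 'C' to number: x = 2.
Step 2: E(2) = (9 * 2 + 15) mod 26 = 33 mod 26 = 7.
Step 3: Convert 7 back to letter: H.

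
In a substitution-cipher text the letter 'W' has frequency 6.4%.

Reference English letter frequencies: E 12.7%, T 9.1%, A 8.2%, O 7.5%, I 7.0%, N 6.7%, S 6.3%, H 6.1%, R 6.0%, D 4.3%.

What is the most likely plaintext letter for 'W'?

Step 1: The observed frequency is 6.4%.
Step 2: Compare with English frequencies:
  E: 12.7% (difference: 6.3%)
  T: 9.1% (difference: 2.7%)
  A: 8.2% (difference: 1.8%)
  O: 7.5% (difference: 1.1%)
  I: 7.0% (difference: 0.6%)
  N: 6.7% (difference: 0.3%)
  S: 6.3% (difference: 0.1%) <-- closest
  H: 6.1% (difference: 0.3%)
  R: 6.0% (difference: 0.4%)
  D: 4.3% (difference: 2.1%)
Step 3: 'W' most likely represents 'S' (frequency 6.3%).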